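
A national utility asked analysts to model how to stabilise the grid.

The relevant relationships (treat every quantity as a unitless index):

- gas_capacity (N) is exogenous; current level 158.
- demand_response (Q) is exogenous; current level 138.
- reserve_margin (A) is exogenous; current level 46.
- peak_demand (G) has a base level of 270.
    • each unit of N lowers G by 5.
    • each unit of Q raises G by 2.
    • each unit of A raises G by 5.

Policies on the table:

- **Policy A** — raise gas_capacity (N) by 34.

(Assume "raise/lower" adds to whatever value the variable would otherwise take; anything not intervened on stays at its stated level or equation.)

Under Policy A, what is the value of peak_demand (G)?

Policy A (N + 34):
  N = 158 + 34 = 192
  Q = 138
  A = 46
  G = 270 − 5·192 + 2·138 + 5·46 = -184

-184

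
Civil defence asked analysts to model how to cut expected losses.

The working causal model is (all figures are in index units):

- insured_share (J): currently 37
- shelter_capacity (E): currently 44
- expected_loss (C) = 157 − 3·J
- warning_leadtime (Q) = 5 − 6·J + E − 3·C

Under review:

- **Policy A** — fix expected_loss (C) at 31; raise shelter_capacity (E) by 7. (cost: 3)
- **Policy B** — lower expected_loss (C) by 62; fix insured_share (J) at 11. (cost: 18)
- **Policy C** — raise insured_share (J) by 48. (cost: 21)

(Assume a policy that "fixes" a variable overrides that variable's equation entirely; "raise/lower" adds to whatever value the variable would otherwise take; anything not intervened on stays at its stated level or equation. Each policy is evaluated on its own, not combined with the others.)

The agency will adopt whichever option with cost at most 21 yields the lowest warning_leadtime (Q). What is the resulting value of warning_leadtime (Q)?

Policy A (C := 31, E + 7):
  J = 37
  E = 44 + 7 = 51
  C = 31
  Q = 5 − 6·37 + 51 − 3·31 = -259
Policy B (C − 62, J := 11):
  J = 11
  E = 44
  C = 157 − 3·11 (−62 from intervention) = 62
  Q = 5 − 6·11 + 44 − 3·62 = -203
Policy C (J + 48):
  J = 37 + 48 = 85
  E = 44
  C = 157 − 3·85 = -98
  Q = 5 − 6·85 + 44 − 3·(-98) = -167
Comparing — Policy A: Q=-259, Policy B: Q=-203, Policy C: Q=-167. Lowest is -259 (Policy A).

-259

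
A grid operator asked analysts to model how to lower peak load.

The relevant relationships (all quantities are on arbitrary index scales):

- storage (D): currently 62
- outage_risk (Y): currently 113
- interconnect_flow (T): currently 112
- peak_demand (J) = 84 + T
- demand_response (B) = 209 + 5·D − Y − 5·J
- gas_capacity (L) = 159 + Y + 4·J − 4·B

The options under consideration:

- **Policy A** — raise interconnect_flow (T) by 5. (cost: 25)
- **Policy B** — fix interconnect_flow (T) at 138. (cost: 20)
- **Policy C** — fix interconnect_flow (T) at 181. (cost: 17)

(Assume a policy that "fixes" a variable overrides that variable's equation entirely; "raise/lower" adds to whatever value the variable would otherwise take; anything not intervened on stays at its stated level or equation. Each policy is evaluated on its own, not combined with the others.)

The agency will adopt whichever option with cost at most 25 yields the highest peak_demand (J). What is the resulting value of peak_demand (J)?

265

Policy A (T + 5):
  T = 112 + 5 = 117
  J = 84 + 117 = 201
Policy B (T := 138):
  T = 138
  J = 84 + 138 = 222
Policy C (T := 181):
  T = 181
  J = 84 + 181 = 265
Comparing — Policy A: J=201, Policy B: J=222, Policy C: J=265. Highest is 265 (Policy C).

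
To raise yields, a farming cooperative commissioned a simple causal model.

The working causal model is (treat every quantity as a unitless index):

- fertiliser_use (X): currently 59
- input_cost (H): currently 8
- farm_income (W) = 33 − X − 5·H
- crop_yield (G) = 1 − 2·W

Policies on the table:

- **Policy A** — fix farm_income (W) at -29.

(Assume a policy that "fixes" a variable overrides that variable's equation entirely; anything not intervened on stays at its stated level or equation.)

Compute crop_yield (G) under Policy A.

59

Policy A (W := -29):
  X = 59
  H = 8
  W = -29
  G = 1 − 2·(-29) = 59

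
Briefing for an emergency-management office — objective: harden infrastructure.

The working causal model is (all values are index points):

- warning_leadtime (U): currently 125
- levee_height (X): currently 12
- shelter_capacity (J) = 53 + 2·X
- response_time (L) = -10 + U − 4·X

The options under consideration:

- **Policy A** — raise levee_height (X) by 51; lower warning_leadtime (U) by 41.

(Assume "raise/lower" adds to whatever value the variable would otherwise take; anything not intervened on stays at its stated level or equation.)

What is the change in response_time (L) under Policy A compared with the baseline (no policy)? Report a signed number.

Baseline:
  U = 125
  X = 12
  L = -10 + 125 − 4·12 = 67
Policy A (X + 51, U − 41):
  U = 125 − 41 = 84
  X = 12 + 51 = 63
  L = -10 + 84 − 4·63 = -178
Change in L: -178 − 67 = -245

-245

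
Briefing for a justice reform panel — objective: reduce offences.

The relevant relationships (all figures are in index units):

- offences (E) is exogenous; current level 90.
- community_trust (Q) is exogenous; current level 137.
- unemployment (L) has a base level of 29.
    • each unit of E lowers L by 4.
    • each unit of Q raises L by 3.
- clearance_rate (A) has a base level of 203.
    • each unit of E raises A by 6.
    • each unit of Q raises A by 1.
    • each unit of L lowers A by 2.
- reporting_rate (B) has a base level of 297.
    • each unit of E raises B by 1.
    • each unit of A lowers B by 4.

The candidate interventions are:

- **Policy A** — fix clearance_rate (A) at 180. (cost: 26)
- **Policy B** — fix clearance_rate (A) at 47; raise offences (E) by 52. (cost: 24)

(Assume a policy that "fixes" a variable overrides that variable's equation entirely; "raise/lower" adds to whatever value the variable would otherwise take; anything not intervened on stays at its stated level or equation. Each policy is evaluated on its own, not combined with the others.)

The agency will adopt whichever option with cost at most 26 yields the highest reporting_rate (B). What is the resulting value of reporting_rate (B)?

251

Policy A (A := 180):
  E = 90
  Q = 137
  L = 29 − 4·90 + 3·137 = 80
  A = 180
  B = 297 + 90 − 4·180 = -333
Policy B (A := 47, E + 52):
  E = 90 + 52 = 142
  Q = 137
  L = 29 − 4·142 + 3·137 = -128
  A = 47
  B = 297 + 142 − 4·47 = 251
Comparing — Policy A: B=-333, Policy B: B=251. Highest is 251 (Policy B).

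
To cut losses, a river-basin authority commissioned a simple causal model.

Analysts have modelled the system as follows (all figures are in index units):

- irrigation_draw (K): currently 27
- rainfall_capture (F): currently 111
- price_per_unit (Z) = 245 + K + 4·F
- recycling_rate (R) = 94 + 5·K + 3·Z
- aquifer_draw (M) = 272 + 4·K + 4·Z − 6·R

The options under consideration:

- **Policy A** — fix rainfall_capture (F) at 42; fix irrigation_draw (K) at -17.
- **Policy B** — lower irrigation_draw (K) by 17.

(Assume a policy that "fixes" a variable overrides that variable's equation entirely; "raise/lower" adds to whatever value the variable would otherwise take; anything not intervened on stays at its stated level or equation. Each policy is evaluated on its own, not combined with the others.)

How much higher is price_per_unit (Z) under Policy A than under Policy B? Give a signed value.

Policy A (F := 42, K := -17):
  K = -17
  F = 42
  Z = 245 + (-17) + 4·42 = 396
Policy B (K − 17):
  K = 27 − 17 = 10
  F = 111
  Z = 245 + 10 + 4·111 = 699
Z: 396 − 699 = -303

-303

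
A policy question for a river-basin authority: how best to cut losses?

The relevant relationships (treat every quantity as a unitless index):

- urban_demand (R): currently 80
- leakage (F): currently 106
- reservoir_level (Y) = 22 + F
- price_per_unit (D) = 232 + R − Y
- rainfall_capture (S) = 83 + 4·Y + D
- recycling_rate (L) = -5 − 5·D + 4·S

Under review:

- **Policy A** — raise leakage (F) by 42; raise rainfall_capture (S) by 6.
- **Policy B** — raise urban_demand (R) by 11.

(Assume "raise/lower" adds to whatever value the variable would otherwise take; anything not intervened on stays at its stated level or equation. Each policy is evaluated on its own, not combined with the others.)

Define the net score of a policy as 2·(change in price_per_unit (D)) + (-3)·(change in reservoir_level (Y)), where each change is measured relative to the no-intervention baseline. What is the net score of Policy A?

-210

Baseline:
  R = 80
  F = 106
  Y = 22 + 106 = 128
  D = 232 + 80 − 128 = 184
Policy A (F + 42, S + 6):
  R = 80
  F = 106 + 42 = 148
  Y = 22 + 148 = 170
  D = 232 + 80 − 170 = 142
ΔD = 142 − 184 = -42; ΔY = 170 − 128 = 42
Score = 2·(-42) + (-3)·42 = -210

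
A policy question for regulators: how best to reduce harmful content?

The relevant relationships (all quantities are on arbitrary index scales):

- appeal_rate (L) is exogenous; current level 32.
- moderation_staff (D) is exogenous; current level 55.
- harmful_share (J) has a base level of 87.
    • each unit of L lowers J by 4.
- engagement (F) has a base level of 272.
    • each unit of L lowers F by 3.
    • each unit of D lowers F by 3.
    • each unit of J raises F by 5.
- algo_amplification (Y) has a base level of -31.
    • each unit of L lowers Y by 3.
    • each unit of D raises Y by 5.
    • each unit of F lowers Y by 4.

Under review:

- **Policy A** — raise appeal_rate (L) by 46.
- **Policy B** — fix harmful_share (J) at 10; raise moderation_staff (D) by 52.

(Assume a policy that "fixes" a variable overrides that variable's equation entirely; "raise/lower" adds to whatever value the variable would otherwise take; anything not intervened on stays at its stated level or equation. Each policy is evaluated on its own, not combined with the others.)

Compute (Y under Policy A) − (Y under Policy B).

Policy A (L + 46):
  L = 32 + 46 = 78
  D = 55
  J = 87 − 4·78 = -225
  F = 272 − 3·78 − 3·55 + 5·(-225) = -1252
  Y = -31 − 3·78 + 5·55 − 4·(-1252) = 5018
Policy B (J := 10, D + 52):
  L = 32
  D = 55 + 52 = 107
  J = 10
  F = 272 − 3·32 − 3·107 + 5·10 = -95
  Y = -31 − 3·32 + 5·107 − 4·(-95) = 788
Y: 5018 − 788 = 4230

4230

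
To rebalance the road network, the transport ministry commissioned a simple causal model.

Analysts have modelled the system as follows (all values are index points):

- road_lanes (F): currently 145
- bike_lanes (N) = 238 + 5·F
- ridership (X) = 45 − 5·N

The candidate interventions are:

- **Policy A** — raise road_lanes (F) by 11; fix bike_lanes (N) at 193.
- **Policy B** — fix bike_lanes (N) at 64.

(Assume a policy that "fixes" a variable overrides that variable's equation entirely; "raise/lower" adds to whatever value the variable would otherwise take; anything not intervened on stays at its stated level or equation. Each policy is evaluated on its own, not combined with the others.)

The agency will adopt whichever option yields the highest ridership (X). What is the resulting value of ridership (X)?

-275

Policy A (F + 11, N := 193):
  F = 145 + 11 = 156
  N = 193
  X = 45 − 5·193 = -920
Policy B (N := 64):
  F = 145
  N = 64
  X = 45 − 5·64 = -275
Comparing — Policy A: X=-920, Policy B: X=-275. Highest is -275 (Policy B).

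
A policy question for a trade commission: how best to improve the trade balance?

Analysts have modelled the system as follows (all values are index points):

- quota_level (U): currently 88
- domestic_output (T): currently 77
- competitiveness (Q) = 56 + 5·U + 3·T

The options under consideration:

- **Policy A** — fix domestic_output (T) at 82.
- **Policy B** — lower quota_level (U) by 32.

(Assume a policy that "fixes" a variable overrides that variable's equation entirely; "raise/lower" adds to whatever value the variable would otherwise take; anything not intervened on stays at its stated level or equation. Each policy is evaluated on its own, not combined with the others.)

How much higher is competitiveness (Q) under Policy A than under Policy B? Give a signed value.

175

Policy A (T := 82):
  U = 88
  T = 82
  Q = 56 + 5·88 + 3·82 = 742
Policy B (U − 32):
  U = 88 − 32 = 56
  T = 77
  Q = 56 + 5·56 + 3·77 = 567
Q: 742 − 567 = 175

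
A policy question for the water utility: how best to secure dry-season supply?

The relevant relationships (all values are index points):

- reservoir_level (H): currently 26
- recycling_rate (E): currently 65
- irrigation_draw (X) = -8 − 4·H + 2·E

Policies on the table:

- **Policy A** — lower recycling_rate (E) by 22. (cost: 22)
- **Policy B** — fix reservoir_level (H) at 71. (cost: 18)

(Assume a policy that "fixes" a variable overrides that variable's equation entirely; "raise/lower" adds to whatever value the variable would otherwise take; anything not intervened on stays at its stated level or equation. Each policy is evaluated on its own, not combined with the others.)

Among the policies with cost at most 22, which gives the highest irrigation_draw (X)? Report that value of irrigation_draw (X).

-26

Policy A (E − 22):
  H = 26
  E = 65 − 22 = 43
  X = -8 − 4·26 + 2·43 = -26
Policy B (H := 71):
  H = 71
  E = 65
  X = -8 − 4·71 + 2·65 = -162
Comparing — Policy A: X=-26, Policy B: X=-162. Highest is -26 (Policy A).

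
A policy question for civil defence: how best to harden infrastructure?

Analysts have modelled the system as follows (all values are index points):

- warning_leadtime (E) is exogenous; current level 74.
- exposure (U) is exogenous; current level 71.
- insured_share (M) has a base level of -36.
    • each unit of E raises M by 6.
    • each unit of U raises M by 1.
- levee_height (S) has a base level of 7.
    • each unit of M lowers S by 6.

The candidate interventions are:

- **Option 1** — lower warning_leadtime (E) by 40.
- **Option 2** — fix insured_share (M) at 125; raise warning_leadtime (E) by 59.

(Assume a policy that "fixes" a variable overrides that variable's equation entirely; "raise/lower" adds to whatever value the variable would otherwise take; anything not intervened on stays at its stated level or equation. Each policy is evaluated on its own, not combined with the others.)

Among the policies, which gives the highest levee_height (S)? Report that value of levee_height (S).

-743

Option 1 (E − 40):
  E = 74 − 40 = 34
  U = 71
  M = -36 + 6·34 + 71 = 239
  S = 7 − 6·239 = -1427
Option 2 (M := 125, E + 59):
  E = 74 + 59 = 133
  U = 71
  M = 125
  S = 7 − 6·125 = -743
Comparing — Option 1: S=-1427, Option 2: S=-743. Highest is -743 (Option 2).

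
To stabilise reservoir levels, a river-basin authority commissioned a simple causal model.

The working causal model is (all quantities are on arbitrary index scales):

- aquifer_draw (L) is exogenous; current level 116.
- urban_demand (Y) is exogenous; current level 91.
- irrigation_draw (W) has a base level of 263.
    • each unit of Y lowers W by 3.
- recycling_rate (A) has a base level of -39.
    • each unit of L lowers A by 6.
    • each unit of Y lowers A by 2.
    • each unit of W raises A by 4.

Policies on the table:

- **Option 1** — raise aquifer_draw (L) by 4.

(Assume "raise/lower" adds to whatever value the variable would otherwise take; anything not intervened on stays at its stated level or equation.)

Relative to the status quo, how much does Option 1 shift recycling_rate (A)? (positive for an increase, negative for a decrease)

Baseline:
  L = 116
  Y = 91
  W = 263 − 3·91 = -10
  A = -39 − 6·116 − 2·91 + 4·(-10) = -957
Option 1 (L + 4):
  L = 116 + 4 = 120
  Y = 91
  W = 263 − 3·91 = -10
  A = -39 − 6·120 − 2·91 + 4·(-10) = -981
Change in A: -981 − (-957) = -24

-24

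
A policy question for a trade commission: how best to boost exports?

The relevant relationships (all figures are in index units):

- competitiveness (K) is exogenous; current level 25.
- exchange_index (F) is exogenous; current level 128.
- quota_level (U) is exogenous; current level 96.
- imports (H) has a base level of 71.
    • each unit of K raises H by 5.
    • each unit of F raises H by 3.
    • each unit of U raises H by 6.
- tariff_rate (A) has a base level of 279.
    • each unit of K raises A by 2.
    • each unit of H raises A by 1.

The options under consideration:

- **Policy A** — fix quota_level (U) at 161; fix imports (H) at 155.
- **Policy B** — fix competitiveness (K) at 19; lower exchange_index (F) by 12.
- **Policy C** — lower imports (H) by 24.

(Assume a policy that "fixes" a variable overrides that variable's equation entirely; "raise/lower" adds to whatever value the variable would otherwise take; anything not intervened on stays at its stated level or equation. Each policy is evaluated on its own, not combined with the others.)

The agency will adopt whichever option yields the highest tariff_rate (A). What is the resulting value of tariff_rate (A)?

1461

Policy A (U := 161, H := 155):
  K = 25
  F = 128
  U = 161
  H = 155
  A = 279 + 2·25 + 155 = 484
Policy B (K := 19, F − 12):
  K = 19
  F = 128 − 12 = 116
  U = 96
  H = 71 + 5·19 + 3·116 + 6·96 = 1090
  A = 279 + 2·19 + 1090 = 1407
Policy C (H − 24):
  K = 25
  F = 128
  U = 96
  H = 71 + 5·25 + 3·128 + 6·96 (−24 from intervention) = 1132
  A = 279 + 2·25 + 1132 = 1461
Comparing — Policy A: A=484, Policy B: A=1407, Policy C: A=1461. Highest is 1461 (Policy C).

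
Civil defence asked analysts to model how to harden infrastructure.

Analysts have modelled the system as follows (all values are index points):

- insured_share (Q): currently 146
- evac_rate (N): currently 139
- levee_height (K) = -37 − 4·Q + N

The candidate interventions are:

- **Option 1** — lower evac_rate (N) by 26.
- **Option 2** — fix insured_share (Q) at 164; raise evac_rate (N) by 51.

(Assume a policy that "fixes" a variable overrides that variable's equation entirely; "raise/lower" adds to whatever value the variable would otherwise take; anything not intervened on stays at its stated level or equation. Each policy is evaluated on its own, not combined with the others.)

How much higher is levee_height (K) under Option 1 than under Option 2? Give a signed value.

Option 1 (N − 26):
  Q = 146
  N = 139 − 26 = 113
  K = -37 − 4·146 + 113 = -508
Option 2 (Q := 164, N + 51):
  Q = 164
  N = 139 + 51 = 190
  K = -37 − 4·164 + 190 = -503
K: -508 − (-503) = -5

-5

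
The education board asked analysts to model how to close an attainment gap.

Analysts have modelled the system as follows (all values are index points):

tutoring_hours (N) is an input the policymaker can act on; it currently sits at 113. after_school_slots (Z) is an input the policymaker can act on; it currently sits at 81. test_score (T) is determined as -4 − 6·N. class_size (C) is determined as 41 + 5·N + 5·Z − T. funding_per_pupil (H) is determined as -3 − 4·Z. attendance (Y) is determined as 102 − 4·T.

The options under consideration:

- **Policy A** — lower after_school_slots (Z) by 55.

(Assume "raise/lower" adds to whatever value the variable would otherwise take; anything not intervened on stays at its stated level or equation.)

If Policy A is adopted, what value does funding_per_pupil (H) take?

-107

Policy A (Z − 55):
  Z = 81 − 55 = 26
  H = -3 − 4·26 = -107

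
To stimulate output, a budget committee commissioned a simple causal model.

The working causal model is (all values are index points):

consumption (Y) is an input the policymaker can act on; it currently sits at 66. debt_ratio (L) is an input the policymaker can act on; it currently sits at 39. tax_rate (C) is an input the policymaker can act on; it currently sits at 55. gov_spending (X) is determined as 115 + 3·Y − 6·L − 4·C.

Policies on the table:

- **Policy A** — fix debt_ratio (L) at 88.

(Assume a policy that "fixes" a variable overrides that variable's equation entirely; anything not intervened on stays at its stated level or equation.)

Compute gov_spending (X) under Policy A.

-435

Policy A (L := 88):
  Y = 66
  L = 88
  C = 55
  X = 115 + 3·66 − 6·88 − 4·55 = -435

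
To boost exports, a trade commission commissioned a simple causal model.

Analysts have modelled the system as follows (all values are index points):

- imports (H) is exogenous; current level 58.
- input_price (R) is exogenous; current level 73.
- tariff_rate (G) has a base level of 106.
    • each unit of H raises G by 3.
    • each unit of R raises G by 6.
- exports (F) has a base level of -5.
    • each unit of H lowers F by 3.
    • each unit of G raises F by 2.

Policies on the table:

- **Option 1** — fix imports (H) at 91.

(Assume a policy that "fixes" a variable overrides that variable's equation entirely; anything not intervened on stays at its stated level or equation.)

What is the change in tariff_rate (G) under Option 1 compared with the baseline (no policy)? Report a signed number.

Baseline:
  H = 58
  R = 73
  G = 106 + 3·58 + 6·73 = 718
Option 1 (H := 91):
  H = 91
  R = 73
  G = 106 + 3·91 + 6·73 = 817
Change in G: 817 − 718 = 99

99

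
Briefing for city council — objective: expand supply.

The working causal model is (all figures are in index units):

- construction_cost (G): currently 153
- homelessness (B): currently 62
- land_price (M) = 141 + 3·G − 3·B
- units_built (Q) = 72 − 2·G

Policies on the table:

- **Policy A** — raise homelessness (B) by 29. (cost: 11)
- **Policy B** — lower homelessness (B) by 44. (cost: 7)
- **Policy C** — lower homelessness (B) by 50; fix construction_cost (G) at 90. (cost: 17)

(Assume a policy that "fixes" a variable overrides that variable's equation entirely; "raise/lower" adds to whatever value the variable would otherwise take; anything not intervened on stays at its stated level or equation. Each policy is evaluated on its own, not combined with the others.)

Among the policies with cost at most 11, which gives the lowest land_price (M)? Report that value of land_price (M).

Policy A (B + 29):
  G = 153
  B = 62 + 29 = 91
  M = 141 + 3·153 − 3·91 = 327
Policy B (B − 44):
  G = 153
  B = 62 − 44 = 18
  M = 141 + 3·153 − 3·18 = 546
Comparing — Policy A: M=327, Policy B: M=546. Lowest is 327 (Policy A).

327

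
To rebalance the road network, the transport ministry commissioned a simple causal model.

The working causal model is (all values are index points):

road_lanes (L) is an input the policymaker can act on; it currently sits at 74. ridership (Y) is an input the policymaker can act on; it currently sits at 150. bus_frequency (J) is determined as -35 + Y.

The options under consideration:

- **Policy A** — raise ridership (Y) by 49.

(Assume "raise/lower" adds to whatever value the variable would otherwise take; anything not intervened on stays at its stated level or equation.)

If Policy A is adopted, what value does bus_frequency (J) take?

164

Policy A (Y + 49):
  Y = 150 + 49 = 199
  J = -35 + 199 = 164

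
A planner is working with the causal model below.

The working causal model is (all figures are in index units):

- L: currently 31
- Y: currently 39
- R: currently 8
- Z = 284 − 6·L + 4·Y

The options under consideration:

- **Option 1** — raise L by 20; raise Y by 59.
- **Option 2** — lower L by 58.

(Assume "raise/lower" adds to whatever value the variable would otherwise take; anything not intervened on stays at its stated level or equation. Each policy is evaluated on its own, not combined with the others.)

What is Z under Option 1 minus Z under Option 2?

-232

Option 1 (L + 20, Y + 59):
  L = 31 + 20 = 51
  Y = 39 + 59 = 98
  Z = 284 − 6·51 + 4·98 = 370
Option 2 (L − 58):
  L = 31 − 58 = -27
  Y = 39
  Z = 284 − 6·(-27) + 4·39 = 602
Z: 370 − 602 = -232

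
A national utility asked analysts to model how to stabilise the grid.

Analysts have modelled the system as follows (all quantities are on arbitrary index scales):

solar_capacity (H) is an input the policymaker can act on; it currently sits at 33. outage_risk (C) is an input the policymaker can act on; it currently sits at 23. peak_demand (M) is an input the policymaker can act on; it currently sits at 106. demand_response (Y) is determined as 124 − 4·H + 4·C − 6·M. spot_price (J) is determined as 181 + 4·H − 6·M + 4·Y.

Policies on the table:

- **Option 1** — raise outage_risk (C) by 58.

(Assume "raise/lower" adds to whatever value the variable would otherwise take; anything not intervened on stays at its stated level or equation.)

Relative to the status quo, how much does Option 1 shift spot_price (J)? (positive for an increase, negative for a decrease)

928

Baseline:
  H = 33
  C = 23
  M = 106
  Y = 124 − 4·33 + 4·23 − 6·106 = -552
  J = 181 + 4·33 − 6·106 + 4·(-552) = -2531
Option 1 (C + 58):
  H = 33
  C = 23 + 58 = 81
  M = 106
  Y = 124 − 4·33 + 4·81 − 6·106 = -320
  J = 181 + 4·33 − 6·106 + 4·(-320) = -1603
Change in J: -1603 − (-2531) = 928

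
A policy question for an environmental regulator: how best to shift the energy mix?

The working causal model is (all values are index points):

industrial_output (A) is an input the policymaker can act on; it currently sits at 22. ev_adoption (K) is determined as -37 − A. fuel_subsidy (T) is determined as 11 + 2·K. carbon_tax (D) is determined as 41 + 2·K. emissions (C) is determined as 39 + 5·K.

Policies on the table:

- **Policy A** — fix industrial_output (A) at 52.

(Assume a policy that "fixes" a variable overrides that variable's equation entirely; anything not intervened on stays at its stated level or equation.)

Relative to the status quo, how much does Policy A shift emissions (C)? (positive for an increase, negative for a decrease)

Baseline:
  A = 22
  K = -37 − 22 = -59
  C = 39 + 5·(-59) = -256
Policy A (A := 52):
  A = 52
  K = -37 − 52 = -89
  C = 39 + 5·(-89) = -406
Change in C: -406 − (-256) = -150

-150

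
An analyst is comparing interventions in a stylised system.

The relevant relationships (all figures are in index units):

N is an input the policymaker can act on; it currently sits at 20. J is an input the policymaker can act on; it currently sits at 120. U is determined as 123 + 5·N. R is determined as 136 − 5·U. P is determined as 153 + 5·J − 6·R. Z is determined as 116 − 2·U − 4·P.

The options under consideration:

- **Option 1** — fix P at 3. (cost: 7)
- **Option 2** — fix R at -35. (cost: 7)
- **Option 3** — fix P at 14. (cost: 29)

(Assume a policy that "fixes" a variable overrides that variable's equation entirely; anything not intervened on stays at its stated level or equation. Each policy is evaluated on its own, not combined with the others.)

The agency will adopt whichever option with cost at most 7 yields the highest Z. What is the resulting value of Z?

-342

Option 1 (P := 3):
  N = 20
  J = 120
  U = 123 + 5·20 = 223
  R = 136 − 5·223 = -979
  P = 3
  Z = 116 − 2·223 − 4·3 = -342
Option 2 (R := -35):
  N = 20
  J = 120
  U = 123 + 5·20 = 223
  R = -35
  P = 153 + 5·120 − 6·(-35) = 963
  Z = 116 − 2·223 − 4·963 = -4182
Comparing — Option 1: Z=-342, Option 2: Z=-4182. Highest is -342 (Option 1).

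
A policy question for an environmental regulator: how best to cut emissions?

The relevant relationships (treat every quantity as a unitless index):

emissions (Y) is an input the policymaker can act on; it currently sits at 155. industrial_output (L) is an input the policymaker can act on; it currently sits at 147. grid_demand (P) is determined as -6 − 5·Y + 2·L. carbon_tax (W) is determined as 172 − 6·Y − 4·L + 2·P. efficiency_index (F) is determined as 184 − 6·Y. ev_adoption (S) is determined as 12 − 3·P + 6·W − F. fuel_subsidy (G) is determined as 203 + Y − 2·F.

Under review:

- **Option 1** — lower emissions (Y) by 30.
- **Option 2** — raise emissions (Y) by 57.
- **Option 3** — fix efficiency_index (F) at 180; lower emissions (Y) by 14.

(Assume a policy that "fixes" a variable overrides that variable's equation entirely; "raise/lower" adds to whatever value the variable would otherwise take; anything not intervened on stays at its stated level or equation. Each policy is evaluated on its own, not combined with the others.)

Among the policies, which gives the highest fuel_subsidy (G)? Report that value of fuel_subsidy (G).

Option 1 (Y − 30):
  Y = 155 − 30 = 125
  F = 184 − 6·125 = -566
  G = 203 + 125 − 2·(-566) = 1460
Option 2 (Y + 57):
  Y = 155 + 57 = 212
  F = 184 − 6·212 = -1088
  G = 203 + 212 − 2·(-1088) = 2591
Option 3 (F := 180, Y − 14):
  Y = 155 − 14 = 141
  F = 180
  G = 203 + 141 − 2·180 = -16
Comparing — Option 1: G=1460, Option 2: G=2591, Option 3: G=-16. Highest is 2591 (Option 2).

2591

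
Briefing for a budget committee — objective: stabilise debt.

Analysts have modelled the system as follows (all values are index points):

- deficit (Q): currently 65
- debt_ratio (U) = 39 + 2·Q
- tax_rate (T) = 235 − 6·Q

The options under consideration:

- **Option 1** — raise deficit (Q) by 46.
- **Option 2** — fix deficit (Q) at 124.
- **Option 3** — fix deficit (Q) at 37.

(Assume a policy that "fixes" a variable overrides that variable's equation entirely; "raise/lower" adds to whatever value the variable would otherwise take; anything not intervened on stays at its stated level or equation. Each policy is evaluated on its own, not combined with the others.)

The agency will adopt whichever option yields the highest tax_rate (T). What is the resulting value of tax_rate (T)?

Option 1 (Q + 46):
  Q = 65 + 46 = 111
  T = 235 − 6·111 = -431
Option 2 (Q := 124):
  Q = 124
  T = 235 − 6·124 = -509
Option 3 (Q := 37):
  Q = 37
  T = 235 − 6·37 = 13
Comparing — Option 1: T=-431, Option 2: T=-509, Option 3: T=13. Highest is 13 (Option 3).

13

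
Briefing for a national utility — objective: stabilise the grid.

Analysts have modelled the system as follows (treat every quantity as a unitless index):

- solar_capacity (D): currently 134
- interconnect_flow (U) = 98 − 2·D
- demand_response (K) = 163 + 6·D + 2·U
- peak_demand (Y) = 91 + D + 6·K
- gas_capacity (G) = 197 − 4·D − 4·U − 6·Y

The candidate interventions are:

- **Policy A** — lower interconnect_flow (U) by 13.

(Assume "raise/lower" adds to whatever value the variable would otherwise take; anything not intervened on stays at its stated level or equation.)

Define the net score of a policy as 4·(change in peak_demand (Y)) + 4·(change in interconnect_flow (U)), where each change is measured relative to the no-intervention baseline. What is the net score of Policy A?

Baseline:
  D = 134
  U = 98 − 2·134 = -170
  K = 163 + 6·134 + 2·(-170) = 627
  Y = 91 + 134 + 6·627 = 3987
Policy A (U − 13):
  D = 134
  U = 98 − 2·134 (−13 from intervention) = -183
  K = 163 + 6·134 + 2·(-183) = 601
  Y = 91 + 134 + 6·601 = 3831
ΔY = 3831 − 3987 = -156; ΔU = -183 − (-170) = -13
Score = 4·(-156) + 4·(-13) = -676

-676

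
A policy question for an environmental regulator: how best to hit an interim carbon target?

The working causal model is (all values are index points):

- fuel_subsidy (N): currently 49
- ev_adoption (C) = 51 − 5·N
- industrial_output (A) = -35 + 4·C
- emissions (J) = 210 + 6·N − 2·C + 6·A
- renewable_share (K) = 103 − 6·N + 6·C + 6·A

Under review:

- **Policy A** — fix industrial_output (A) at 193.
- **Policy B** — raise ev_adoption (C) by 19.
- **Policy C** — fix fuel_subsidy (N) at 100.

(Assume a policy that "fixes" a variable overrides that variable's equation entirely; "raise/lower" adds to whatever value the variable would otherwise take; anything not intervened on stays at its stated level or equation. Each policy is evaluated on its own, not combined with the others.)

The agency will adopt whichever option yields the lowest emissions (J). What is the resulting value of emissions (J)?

-9278

Policy A (A := 193):
  N = 49
  C = 51 − 5·49 = -194
  A = 193
  J = 210 + 6·49 − 2·(-194) + 6·193 = 2050
Policy B (C + 19):
  N = 49
  C = 51 − 5·49 (+19 from intervention) = -175
  A = -35 + 4·(-175) = -735
  J = 210 + 6·49 − 2·(-175) + 6·(-735) = -3556
Policy C (N := 100):
  N = 100
  C = 51 − 5·100 = -449
  A = -35 + 4·(-449) = -1831
  J = 210 + 6·100 − 2·(-449) + 6·(-1831) = -9278
Comparing — Policy A: J=2050, Policy B: J=-3556, Policy C: J=-9278. Lowest is -9278 (Policy C).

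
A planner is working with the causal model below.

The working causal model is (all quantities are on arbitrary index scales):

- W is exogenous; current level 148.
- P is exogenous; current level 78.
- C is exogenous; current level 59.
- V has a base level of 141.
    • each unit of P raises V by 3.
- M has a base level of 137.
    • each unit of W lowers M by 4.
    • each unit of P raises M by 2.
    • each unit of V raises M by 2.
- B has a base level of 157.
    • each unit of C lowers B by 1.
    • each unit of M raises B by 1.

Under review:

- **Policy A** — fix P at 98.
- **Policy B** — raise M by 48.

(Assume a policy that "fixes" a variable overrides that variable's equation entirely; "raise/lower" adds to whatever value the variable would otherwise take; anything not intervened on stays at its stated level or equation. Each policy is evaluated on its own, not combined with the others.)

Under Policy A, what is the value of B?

709

Policy A (P := 98):
  W = 148
  P = 98
  C = 59
  V = 141 + 3·98 = 435
  M = 137 − 4·148 + 2·98 + 2·435 = 611
  B = 157 − 59 + 611 = 709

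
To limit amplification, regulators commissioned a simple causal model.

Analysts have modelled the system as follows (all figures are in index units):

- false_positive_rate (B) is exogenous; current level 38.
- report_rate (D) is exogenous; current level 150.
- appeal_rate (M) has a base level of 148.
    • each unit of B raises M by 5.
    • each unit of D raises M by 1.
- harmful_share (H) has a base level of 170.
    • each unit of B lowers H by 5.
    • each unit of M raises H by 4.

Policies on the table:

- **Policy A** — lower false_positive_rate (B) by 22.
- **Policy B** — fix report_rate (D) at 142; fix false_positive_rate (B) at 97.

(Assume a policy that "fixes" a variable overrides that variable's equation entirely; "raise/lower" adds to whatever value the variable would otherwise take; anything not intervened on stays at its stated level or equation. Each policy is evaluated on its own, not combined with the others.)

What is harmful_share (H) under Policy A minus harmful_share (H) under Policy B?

Policy A (B − 22):
  B = 38 − 22 = 16
  D = 150
  M = 148 + 5·16 + 150 = 378
  H = 170 − 5·16 + 4·378 = 1602
Policy B (D := 142, B := 97):
  B = 97
  D = 142
  M = 148 + 5·97 + 142 = 775
  H = 170 − 5·97 + 4·775 = 2785
H: 1602 − 2785 = -1183

-1183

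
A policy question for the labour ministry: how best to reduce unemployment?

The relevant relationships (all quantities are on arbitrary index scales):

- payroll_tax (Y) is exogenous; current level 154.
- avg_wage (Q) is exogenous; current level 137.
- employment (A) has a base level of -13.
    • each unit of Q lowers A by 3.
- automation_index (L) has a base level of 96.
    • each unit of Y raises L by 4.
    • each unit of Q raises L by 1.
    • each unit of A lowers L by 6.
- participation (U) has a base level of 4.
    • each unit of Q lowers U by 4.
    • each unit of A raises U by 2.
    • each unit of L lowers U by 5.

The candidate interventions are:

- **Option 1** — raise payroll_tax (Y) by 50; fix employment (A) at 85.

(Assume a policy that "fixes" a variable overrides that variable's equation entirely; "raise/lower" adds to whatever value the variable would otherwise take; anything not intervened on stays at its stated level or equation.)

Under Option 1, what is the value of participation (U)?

Option 1 (Y + 50, A := 85):
  Y = 154 + 50 = 204
  Q = 137
  A = 85
  L = 96 + 4·204 + 137 − 6·85 = 539
  U = 4 − 4·137 + 2·85 − 5·539 = -3069

-3069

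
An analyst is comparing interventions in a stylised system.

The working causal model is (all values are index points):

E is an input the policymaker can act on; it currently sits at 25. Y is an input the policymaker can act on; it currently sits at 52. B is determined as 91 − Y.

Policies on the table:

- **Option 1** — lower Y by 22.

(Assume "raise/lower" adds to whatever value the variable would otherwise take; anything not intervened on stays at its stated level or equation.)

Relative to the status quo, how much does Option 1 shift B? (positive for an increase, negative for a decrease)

Baseline:
  Y = 52
  B = 91 − 52 = 39
Option 1 (Y − 22):
  Y = 52 − 22 = 30
  B = 91 − 30 = 61
Change in B: 61 − 39 = 22

22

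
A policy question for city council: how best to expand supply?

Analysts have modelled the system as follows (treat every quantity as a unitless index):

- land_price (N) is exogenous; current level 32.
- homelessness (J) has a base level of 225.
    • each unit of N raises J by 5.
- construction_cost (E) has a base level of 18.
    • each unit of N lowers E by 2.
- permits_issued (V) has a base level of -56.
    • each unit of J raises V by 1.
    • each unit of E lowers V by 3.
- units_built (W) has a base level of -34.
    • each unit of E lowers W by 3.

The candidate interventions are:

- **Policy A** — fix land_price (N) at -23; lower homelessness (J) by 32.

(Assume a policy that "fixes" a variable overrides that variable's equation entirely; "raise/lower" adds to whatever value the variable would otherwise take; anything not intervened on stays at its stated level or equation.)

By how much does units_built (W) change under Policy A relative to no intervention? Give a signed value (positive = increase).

Baseline:
  N = 32
  E = 18 − 2·32 = -46
  W = -34 − 3·(-46) = 104
Policy A (N := -23, J − 32):
  N = -23
  E = 18 − 2·(-23) = 64
  W = -34 − 3·64 = -226
Change in W: -226 − 104 = -330

-330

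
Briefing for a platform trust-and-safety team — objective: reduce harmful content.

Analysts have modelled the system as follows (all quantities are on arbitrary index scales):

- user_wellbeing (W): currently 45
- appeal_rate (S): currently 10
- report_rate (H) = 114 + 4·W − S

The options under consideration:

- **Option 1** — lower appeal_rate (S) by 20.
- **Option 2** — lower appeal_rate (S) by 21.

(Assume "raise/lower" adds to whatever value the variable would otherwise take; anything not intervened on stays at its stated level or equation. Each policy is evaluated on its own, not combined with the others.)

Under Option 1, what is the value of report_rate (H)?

304

Option 1 (S − 20):
  W = 45
  S = 10 − 20 = -10
  H = 114 + 4·45 − (-10) = 304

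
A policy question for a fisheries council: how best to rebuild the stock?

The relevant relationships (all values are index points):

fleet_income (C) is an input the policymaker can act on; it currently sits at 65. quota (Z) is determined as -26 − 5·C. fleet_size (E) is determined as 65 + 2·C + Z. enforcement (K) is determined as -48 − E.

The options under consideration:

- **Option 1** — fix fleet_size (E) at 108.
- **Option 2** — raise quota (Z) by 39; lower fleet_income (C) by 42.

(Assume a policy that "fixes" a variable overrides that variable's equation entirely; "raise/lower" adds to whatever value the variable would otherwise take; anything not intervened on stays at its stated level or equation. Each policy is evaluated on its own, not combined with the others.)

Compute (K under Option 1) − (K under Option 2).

Option 1 (E := 108):
  C = 65
  Z = -26 − 5·65 = -351
  E = 108
  K = -48 − 108 = -156
Option 2 (Z + 39, C − 42):
  C = 65 − 42 = 23
  Z = -26 − 5·23 (+39 from intervention) = -102
  E = 65 + 2·23 + (-102) = 9
  K = -48 − 9 = -57
K: -156 − (-57) = -99

-99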